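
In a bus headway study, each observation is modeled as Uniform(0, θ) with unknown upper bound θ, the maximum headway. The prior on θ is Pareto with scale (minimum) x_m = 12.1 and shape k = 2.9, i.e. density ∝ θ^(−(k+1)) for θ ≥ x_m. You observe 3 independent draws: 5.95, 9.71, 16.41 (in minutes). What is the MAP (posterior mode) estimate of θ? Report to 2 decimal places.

A Pareto(scale x_m, shape k) prior on the upper bound θ of Uniform(0, θ) is conjugate: posterior is Pareto(max(x_m, max xᵢ), k + n).
Sample maximum = 16.41; prior scale x_m = 12.1 → posterior scale = max = 16.41.
Posterior shape = 2.9 + 3 = 5.9.
The Pareto density is decreasing on [x_m, ∞), so the mode is x_m = 16.41.

16.41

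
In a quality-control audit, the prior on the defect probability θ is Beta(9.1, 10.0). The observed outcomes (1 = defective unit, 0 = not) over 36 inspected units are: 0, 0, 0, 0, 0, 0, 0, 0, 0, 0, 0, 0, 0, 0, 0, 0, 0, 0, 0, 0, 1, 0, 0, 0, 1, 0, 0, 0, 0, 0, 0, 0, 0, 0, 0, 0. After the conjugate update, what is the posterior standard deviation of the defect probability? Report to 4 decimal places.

The Beta prior is conjugate to a Binomial/Bernoulli likelihood; the update adds successes to α and failures to β.
Posterior: Beta(α+k, β+n−k) = Beta(9.1+2, 10.0+34) = Beta(11.1, 44.0).
Var = αβ/((α+β)²(α+β+1)) = 11.1·44.0/(55.1²·56.1) = 0.00286754; SD = √0.00286754 = 0.0535.

0.0535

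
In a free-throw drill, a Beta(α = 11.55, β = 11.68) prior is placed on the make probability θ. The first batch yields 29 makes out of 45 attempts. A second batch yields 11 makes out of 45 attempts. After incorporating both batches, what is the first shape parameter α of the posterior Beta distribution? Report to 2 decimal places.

51.55

The Beta prior is conjugate to a Binomial/Bernoulli likelihood; the update adds successes to α and failures to β.
After batch 1: Beta(11.55+29, 11.68+16) = Beta(40.55, 27.68).
After batch 2: Beta(40.55+11, 27.68+34) = Beta(51.55, 61.68).
Posterior α = 51.55.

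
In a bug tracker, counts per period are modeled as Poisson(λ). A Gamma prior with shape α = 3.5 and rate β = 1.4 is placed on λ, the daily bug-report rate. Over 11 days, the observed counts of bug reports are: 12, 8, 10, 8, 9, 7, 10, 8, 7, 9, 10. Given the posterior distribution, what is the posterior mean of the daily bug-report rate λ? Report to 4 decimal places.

8.1855

With a Gamma(shape α, rate β) prior, the Poisson likelihood is conjugate: the posterior is Gamma(α + ΣXᵢ, β + n).
Sum of counts S = 98 over n = 11 days.
Posterior: Gamma(α+S, β+n) = Gamma(3.5+98, 1.4+11) = Gamma(101.5, 12.4).
Posterior mean = α/β = 101.5/12.4 = 8.1855.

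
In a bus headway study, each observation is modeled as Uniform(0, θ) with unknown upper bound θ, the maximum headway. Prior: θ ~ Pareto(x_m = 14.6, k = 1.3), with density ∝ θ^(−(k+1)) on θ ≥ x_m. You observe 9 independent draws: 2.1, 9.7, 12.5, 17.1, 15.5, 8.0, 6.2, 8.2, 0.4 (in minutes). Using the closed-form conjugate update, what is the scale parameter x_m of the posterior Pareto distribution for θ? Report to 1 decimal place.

17.1

A Pareto(scale x_m, shape k) prior on the upper bound θ of Uniform(0, θ) is conjugate: posterior is Pareto(max(x_m, max xᵢ), k + n).
Sample maximum = 17.1; prior scale x_m = 14.6 → posterior scale = max = 17.1.
Posterior shape = 1.3 + 9 = 10.3.
Posterior scale x_m = 17.1.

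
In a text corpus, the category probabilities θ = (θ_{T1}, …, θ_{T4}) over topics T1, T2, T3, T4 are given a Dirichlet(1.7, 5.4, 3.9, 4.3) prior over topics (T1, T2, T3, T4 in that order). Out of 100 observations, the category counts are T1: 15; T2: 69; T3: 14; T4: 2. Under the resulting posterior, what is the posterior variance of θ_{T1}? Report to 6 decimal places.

The Dirichlet prior is conjugate to the Multinomial likelihood: each posterior αⱼ = prior αⱼ + observed count nⱼ.
Posterior concentration: (16.7, 74.4, 17.9, 6.3), total = 115.3.
Var[θ_j] = α_j(Σα−α_j)/((Σα)²(Σα+1)) = 16.7·98.6/(115.3²·116.3) = 0.001065.

0.001065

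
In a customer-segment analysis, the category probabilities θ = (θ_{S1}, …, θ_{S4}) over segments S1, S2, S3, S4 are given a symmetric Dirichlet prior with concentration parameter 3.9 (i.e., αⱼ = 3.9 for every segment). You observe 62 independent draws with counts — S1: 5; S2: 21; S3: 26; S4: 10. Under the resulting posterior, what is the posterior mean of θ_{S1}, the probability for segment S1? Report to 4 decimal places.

0.1147

The Dirichlet prior is conjugate to the Multinomial likelihood: each posterior αⱼ = prior αⱼ + observed count nⱼ.
Posterior concentration: (8.9, 24.9, 29.9, 13.9), total = 77.6.
E[θ_{S1}|data] = α_{S1}/Σα = 8.9/77.6 = 0.1147.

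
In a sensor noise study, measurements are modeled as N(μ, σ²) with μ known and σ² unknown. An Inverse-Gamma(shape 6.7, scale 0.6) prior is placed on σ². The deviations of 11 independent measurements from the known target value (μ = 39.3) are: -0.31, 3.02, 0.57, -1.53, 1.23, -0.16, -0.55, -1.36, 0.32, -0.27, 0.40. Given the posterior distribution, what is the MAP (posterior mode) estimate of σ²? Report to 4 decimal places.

0.6480

With known mean μ and an Inverse-Gamma(α, β) prior on σ², the Normal likelihood is conjugate: posterior is Inv-Gamma(α + n/2, β + Σ(xᵢ−μ)²/2).
Σ(xᵢ−μ)² = (-0.31)² + (3.02)² + (0.57)² + (-1.53)² + (1.23)² + (-0.16)² + (-0.55)² + (-1.36)² + (0.32)² + (-0.27)² + (0.40)² = 15.9082.
Posterior: Inv-Gamma(6.7 + 11/2, 0.6 + 15.9082/2) = Inv-Gamma(12.20, 8.55410).
Mode = β/(α+1) = 8.55410/13.20 = 0.6480.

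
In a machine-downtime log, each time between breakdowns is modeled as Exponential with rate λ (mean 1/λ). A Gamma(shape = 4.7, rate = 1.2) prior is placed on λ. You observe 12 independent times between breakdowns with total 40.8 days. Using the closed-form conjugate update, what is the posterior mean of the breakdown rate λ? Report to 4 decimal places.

0.3976

With a Gamma(shape α, rate β) prior on the exponential rate λ, the posterior after n observations with total T = Σxᵢ is Gamma(α+n, β+T).
Posterior: Gamma(4.7+12, 1.2+40.8) = Gamma(16.7, 42.0).
Posterior mean of λ = α/β = 16.7/42.0 = 0.3976.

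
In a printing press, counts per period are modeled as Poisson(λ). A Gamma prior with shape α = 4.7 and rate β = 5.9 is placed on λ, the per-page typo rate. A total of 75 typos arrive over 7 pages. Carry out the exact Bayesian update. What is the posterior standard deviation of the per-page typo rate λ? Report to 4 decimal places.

0.6921

With a Gamma(shape α, rate β) prior, the Poisson likelihood is conjugate: the posterior is Gamma(α + ΣXᵢ, β + n).
Posterior: Gamma(α+S, β+n) = Gamma(4.7+75, 5.9+7) = Gamma(79.7, 12.9).
SD = √α/β = √79.7/12.9 = 0.6921.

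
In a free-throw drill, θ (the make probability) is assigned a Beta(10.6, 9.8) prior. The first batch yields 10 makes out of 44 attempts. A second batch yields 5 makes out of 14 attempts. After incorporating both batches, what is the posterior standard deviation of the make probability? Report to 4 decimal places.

The Beta prior is conjugate to a Binomial/Bernoulli likelihood; the update adds successes to α and failures to β.
After batch 1: Beta(10.6+10, 9.8+34) = Beta(20.6, 43.8).
After batch 2: Beta(20.6+5, 43.8+9) = Beta(25.6, 52.8).
Var = αβ/((α+β)²(α+β+1)) = 25.6·52.8/(78.4²·79.4) = 0.00276963; SD = √0.00276963 = 0.0526.

0.0526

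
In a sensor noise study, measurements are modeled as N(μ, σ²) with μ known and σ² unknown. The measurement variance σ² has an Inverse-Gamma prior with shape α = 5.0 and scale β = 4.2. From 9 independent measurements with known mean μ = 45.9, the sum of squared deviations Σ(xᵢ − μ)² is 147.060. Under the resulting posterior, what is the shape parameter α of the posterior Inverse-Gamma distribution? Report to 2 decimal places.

With known mean μ and an Inverse-Gamma(α, β) prior on σ², the Normal likelihood is conjugate: posterior is Inv-Gamma(α + n/2, β + Σ(xᵢ−μ)²/2).
Posterior: Inv-Gamma(5.0 + 9/2, 4.2 + 147.060/2) = Inv-Gamma(9.50, 77.7300).
Posterior α = 9.50.

9.50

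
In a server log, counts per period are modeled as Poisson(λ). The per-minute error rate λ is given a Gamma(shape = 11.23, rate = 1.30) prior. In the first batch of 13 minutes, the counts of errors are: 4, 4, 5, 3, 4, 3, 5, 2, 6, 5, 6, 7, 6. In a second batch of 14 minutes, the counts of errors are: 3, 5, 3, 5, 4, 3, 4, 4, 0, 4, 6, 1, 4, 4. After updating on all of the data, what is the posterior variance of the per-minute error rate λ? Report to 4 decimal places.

With a Gamma(shape α, rate β) prior, the Poisson likelihood is conjugate: the posterior is Gamma(α + ΣXᵢ, β + n).
Batch 1: sum of counts S = 60 over n = 13 minutes.
After batch 1: Gamma(α+S, β+n) = Gamma(11.23+60, 1.30+13) = Gamma(71.23, 14.30).
Batch 2: sum of counts S = 50 over n = 14 minutes.
After batch 2: Gamma(α+S, β+n) = Gamma(71.23+50, 14.30+14) = Gamma(121.23, 28.30).
Var = α/β² = 121.23/28.30² = 0.1514.

0.1514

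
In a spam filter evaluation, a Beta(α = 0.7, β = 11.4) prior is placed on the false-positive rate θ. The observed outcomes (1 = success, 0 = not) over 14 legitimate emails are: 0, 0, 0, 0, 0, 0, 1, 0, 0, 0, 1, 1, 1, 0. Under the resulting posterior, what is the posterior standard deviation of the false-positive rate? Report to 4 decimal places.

The Beta prior is conjugate to a Binomial/Bernoulli likelihood; the update adds successes to α and failures to β.
Posterior: Beta(α+k, β+n−k) = Beta(0.7+4, 11.4+10) = Beta(4.7, 21.4).
Var = αβ/((α+β)²(α+β+1)) = 4.7·21.4/(26.1²·27.1) = 0.00544830; SD = √0.00544830 = 0.0738.

0.0738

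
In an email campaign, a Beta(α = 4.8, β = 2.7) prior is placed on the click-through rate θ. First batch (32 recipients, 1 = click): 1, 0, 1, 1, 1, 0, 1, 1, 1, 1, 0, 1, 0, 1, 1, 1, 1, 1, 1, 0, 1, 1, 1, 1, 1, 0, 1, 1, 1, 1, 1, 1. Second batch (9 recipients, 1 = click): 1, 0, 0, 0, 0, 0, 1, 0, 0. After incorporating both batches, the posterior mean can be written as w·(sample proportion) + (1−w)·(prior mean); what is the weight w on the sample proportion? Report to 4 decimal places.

0.8454

The Beta prior is conjugate to a Binomial/Bernoulli likelihood; the update adds successes to α and failures to β.
Total number of recipients: n = 32 + 9 = 41.
Posterior mean = (α₀+k)/(α₀+β₀+n) = [n/(α₀+β₀+n)]·(k/n) + [(α₀+β₀)/(α₀+β₀+n)]·α₀/(α₀+β₀), so only n and the prior enter the weight.
The weight on the data is w = n/(α₀+β₀+n) = 41/(4.8+2.7+41) = 41/48.5 = 0.8454.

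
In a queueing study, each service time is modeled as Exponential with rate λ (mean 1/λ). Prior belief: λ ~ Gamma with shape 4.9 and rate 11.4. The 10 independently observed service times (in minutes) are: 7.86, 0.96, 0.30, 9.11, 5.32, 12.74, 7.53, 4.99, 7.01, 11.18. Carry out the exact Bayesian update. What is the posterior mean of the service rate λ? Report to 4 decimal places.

0.1901

With a Gamma(shape α, rate β) prior on the exponential rate λ, the posterior after n observations with total T = Σxᵢ is Gamma(α+n, β+T).
Sum of observations T = 67.00 minutes; n = 10.
Posterior: Gamma(4.9+10, 11.4+67.00) = Gamma(14.9, 78.40).
Posterior mean of λ = α/β = 14.9/78.40 = 0.1901.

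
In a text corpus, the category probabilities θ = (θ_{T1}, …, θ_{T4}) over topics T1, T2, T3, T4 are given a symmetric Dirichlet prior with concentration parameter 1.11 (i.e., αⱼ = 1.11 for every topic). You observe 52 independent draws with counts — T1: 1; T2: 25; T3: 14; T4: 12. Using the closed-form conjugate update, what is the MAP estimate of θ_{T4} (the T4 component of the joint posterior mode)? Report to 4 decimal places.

The Dirichlet prior is conjugate to the Multinomial likelihood: each posterior αⱼ = prior αⱼ + observed count nⱼ.
Posterior concentration: (2.11, 26.11, 15.11, 13.11), total = 56.44.
Joint mode component: (α_{T4}−1)/(Σα−K) = 12.11/52.44 = 0.2309.

0.2309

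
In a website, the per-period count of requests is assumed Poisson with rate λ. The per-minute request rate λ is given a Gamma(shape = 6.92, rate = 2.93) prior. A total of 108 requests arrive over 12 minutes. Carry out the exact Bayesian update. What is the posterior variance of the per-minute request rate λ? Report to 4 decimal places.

With a Gamma(shape α, rate β) prior, the Poisson likelihood is conjugate: the posterior is Gamma(α + ΣXᵢ, β + n).
Posterior: Gamma(α+S, β+n) = Gamma(6.92+108, 2.93+12) = Gamma(114.92, 14.93).
Var = α/β² = 114.92/14.93² = 0.5156.

0.5156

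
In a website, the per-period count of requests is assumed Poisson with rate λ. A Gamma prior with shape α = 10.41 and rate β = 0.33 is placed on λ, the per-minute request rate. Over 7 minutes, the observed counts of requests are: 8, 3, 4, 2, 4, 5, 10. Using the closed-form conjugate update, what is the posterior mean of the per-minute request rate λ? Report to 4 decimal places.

6.3315

With a Gamma(shape α, rate β) prior, the Poisson likelihood is conjugate: the posterior is Gamma(α + ΣXᵢ, β + n).
Sum of counts S = 36 over n = 7 minutes.
Posterior: Gamma(α+S, β+n) = Gamma(10.41+36, 0.33+7) = Gamma(46.41, 7.33).
Posterior mean = α/β = 46.41/7.33 = 6.3315.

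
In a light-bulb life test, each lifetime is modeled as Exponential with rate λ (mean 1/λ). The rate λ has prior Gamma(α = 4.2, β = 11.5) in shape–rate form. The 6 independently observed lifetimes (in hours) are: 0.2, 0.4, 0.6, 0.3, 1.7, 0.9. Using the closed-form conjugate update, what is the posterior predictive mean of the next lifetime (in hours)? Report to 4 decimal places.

With a Gamma(shape α, rate β) prior on the exponential rate λ, the posterior after n observations with total T = Σxᵢ is Gamma(α+n, β+T).
Sum of observations T = 4.1 hours; n = 6.
Posterior: Gamma(4.2+6, 11.5+4.1) = Gamma(10.2, 15.6).
The predictive distribution for the next observation is Lomax; its mean is β/(α−1) = 15.6/9.2 = 1.6957.

1.6957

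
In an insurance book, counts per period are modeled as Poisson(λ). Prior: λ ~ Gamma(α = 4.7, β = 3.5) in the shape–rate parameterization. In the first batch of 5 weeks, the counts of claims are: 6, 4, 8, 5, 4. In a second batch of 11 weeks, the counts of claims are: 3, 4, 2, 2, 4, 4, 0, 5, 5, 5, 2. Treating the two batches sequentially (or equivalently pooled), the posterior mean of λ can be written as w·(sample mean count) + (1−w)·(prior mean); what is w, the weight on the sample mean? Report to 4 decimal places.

0.8205

With a Gamma(shape α, rate β) prior, the Poisson likelihood is conjugate: the posterior is Gamma(α + ΣXᵢ, β + n).
Total number of weeks: n = 5 + 11 = 16.
Posterior mean = (α₀+S)/(β₀+n) = [n/(β₀+n)]·(S/n) + [β₀/(β₀+n)]·(α₀/β₀), so only n and β₀ enter the weight.
Weight on data w = n/(β₀+n) = 16/(3.5+16) = 16/19.5 = 0.8205.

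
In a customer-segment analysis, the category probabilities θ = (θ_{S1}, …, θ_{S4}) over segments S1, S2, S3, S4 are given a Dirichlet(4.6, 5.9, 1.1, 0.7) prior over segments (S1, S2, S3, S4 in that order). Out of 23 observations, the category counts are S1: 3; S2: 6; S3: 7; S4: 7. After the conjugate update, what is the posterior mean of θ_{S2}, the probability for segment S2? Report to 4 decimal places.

0.3371

The Dirichlet prior is conjugate to the Multinomial likelihood: each posterior αⱼ = prior αⱼ + observed count nⱼ.
Posterior concentration: (7.6, 11.9, 8.1, 7.7), total = 35.3.
E[θ_{S2}|data] = α_{S2}/Σα = 11.9/35.3 = 0.3371.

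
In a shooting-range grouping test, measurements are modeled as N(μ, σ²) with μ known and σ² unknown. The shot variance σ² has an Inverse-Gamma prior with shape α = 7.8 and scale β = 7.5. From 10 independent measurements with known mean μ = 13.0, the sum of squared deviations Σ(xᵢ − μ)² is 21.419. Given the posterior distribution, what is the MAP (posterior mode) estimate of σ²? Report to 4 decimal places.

With known mean μ and an Inverse-Gamma(α, β) prior on σ², the Normal likelihood is conjugate: posterior is Inv-Gamma(α + n/2, β + Σ(xᵢ−μ)²/2).
Posterior: Inv-Gamma(7.8 + 10/2, 7.5 + 21.419/2) = Inv-Gamma(12.80, 18.2095).
Mode = β/(α+1) = 18.2095/13.80 = 1.3195.

1.3195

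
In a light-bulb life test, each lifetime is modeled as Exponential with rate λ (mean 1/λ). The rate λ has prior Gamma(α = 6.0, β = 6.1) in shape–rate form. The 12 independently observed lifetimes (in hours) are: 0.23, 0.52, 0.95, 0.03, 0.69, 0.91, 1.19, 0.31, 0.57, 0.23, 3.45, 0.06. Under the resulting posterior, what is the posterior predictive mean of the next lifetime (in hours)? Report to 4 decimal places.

With a Gamma(shape α, rate β) prior on the exponential rate λ, the posterior after n observations with total T = Σxᵢ is Gamma(α+n, β+T).
Sum of observations T = 9.14 hours; n = 12.
Posterior: Gamma(6.0+12, 6.1+9.14) = Gamma(18.0, 15.24).
The predictive distribution for the next observation is Lomax; its mean is β/(α−1) = 15.24/17.0 = 0.8965.

0.8965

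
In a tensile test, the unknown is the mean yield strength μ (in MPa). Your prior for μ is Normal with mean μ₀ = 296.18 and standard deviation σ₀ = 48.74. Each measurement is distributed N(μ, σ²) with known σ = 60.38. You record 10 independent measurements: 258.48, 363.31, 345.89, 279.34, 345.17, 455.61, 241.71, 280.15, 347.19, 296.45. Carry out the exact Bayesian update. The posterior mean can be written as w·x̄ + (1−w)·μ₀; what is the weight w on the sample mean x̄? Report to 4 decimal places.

For Normal data with known variance σ², a Normal(μ₀, σ₀²) prior on μ is conjugate. Posterior precision = 1/σ₀² + n/σ²; posterior mean is the precision-weighted average of μ₀ and x̄.
σ₀² = 48.74² = 2375.5876, σ² = 60.38² = 3645.7444. Prior precision 1/σ₀² = 1/2375.5876; data precision n/σ² = 10/3645.7444.
w = (n/σ²)/(1/σ₀² + n/σ²) = n·σ₀²/(σ² + n·σ₀²) = 10·2375.5876/(3645.7444 + 10·2375.5876) = 23755.876/27401.6204 = 0.8670.

0.8670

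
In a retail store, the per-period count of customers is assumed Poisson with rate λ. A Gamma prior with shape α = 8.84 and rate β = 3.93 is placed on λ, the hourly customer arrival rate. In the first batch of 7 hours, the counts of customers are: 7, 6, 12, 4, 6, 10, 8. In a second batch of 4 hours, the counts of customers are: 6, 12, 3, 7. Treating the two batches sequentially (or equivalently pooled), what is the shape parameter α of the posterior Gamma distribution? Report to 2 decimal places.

89.84

With a Gamma(shape α, rate β) prior, the Poisson likelihood is conjugate: the posterior is Gamma(α + ΣXᵢ, β + n).
Batch 1: sum of counts S = 53 over n = 7 hours.
After batch 1: Gamma(α+S, β+n) = Gamma(8.84+53, 3.93+7) = Gamma(61.84, 10.93).
Batch 2: sum of counts S = 28 over n = 4 hours.
After batch 2: Gamma(α+S, β+n) = Gamma(61.84+28, 10.93+4) = Gamma(89.84, 14.93).
Posterior α = 89.84.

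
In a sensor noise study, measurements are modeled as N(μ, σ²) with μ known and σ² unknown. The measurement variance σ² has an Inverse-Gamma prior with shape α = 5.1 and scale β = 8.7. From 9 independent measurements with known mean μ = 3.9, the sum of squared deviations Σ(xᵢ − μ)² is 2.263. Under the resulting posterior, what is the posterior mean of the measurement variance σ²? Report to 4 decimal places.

1.1432

With known mean μ and an Inverse-Gamma(α, β) prior on σ², the Normal likelihood is conjugate: posterior is Inv-Gamma(α + n/2, β + Σ(xᵢ−μ)²/2).
Posterior: Inv-Gamma(5.1 + 9/2, 8.7 + 2.263/2) = Inv-Gamma(9.60, 9.8315).
E[σ²|data] = β/(α−1) = 9.8315/8.60 = 1.1432.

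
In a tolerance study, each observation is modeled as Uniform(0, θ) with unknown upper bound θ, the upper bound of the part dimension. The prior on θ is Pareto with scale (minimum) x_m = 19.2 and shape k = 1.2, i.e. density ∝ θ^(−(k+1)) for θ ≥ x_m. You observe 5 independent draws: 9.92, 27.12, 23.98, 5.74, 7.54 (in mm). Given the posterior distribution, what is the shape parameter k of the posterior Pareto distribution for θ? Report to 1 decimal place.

6.2

A Pareto(scale x_m, shape k) prior on the upper bound θ of Uniform(0, θ) is conjugate: posterior is Pareto(max(x_m, max xᵢ), k + n).
Sample maximum = 27.12; prior scale x_m = 19.2 → posterior scale = max = 27.12.
Posterior shape = 1.2 + 5 = 6.2.
Posterior shape k = 6.2.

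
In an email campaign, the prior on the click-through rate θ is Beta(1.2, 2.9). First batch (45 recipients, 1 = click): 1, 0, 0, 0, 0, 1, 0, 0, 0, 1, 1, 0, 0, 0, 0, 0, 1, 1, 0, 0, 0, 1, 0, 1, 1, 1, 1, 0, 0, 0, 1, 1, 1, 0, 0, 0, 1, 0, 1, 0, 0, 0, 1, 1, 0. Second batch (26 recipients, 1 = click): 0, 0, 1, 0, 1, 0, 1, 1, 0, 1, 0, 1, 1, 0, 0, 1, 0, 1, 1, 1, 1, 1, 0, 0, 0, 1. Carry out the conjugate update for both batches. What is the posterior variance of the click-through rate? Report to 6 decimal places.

The Beta prior is conjugate to a Binomial/Bernoulli likelihood; the update adds successes to α and failures to β.
After batch 1: Beta(1.2+18, 2.9+27) = Beta(19.2, 29.9).
After batch 2: Beta(19.2+14, 29.9+12) = Beta(33.2, 41.9).
Var = αβ/((α+β)²(α+β+1)) = 33.2·41.9/(75.1²·76.1) = 0.003241.

0.003241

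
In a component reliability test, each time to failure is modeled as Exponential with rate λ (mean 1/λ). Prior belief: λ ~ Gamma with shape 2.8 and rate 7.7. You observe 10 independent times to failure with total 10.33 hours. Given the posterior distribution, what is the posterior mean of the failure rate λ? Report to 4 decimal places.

0.7099

With a Gamma(shape α, rate β) prior on the exponential rate λ, the posterior after n observations with total T = Σxᵢ is Gamma(α+n, β+T).
Posterior: Gamma(2.8+10, 7.7+10.33) = Gamma(12.8, 18.03).
Posterior mean of λ = α/β = 12.8/18.03 = 0.7099.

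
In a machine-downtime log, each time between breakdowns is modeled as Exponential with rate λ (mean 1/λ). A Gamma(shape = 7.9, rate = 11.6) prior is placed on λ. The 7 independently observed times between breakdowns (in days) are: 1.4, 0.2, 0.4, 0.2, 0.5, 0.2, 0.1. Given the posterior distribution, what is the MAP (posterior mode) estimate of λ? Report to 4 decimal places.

0.9521

With a Gamma(shape α, rate β) prior on the exponential rate λ, the posterior after n observations with total T = Σxᵢ is Gamma(α+n, β+T).
Sum of observations T = 3.0 days; n = 7.
Posterior: Gamma(7.9+7, 11.6+3.0) = Gamma(14.9, 14.6).
Mode = (α−1)/β = 0.9521.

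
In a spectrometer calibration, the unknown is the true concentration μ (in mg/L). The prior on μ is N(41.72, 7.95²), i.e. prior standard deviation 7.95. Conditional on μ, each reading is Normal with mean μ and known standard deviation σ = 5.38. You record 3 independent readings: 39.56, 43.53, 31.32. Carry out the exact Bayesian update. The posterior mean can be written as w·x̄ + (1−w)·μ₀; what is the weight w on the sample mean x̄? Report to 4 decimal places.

For Normal data with known variance σ², a Normal(μ₀, σ₀²) prior on μ is conjugate. Posterior precision = 1/σ₀² + n/σ²; posterior mean is the precision-weighted average of μ₀ and x̄.
σ₀² = 7.95² = 63.2025, σ² = 5.38² = 28.9444. Prior precision 1/σ₀² = 1/63.2025; data precision n/σ² = 3/28.9444.
w = (n/σ²)/(1/σ₀² + n/σ²) = n·σ₀²/(σ² + n·σ₀²) = 3·63.2025/(28.9444 + 3·63.2025) = 189.6075/218.5519 = 0.8676.

0.8676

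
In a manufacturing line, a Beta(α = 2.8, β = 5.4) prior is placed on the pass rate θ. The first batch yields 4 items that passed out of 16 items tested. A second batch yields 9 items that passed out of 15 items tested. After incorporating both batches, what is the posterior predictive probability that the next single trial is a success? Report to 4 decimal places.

The Beta prior is conjugate to a Binomial/Bernoulli likelihood; the update adds successes to α and failures to β.
After batch 1: Beta(2.8+4, 5.4+12) = Beta(6.8, 17.4).
After batch 2: Beta(6.8+9, 17.4+6) = Beta(15.8, 23.4).
For a single future Bernoulli trial, P(success | data) = α/(α+β) = 0.4031.

0.4031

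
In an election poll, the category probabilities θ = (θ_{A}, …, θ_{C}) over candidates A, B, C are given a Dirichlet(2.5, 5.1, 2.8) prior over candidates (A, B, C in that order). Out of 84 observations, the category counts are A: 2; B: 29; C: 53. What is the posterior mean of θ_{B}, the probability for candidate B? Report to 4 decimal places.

The Dirichlet prior is conjugate to the Multinomial likelihood: each posterior αⱼ = prior αⱼ + observed count nⱼ.
Posterior concentration: (4.5, 34.1, 55.8), total = 94.4.
E[θ_{B}|data] = α_{B}/Σα = 34.1/94.4 = 0.3612.

0.3612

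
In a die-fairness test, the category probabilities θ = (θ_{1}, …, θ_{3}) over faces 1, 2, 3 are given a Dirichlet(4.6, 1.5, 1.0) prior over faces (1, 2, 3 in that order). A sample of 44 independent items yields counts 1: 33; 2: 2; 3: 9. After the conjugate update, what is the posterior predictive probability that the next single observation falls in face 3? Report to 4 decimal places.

0.1957

The Dirichlet prior is conjugate to the Multinomial likelihood: each posterior αⱼ = prior αⱼ + observed count nⱼ.
Posterior concentration: (37.6, 3.5, 10.0), total = 51.1.
P(next = 3 | data) = α_{3}/Σα = 0.1957.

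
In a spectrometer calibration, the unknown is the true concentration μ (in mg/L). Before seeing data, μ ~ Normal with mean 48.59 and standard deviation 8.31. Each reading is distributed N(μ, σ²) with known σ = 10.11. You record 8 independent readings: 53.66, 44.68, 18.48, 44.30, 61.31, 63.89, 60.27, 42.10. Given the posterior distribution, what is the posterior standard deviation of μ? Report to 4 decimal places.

For Normal data with known variance σ², a Normal(μ₀, σ₀²) prior on μ is conjugate. Posterior precision = 1/σ₀² + n/σ²; posterior mean is the precision-weighted average of μ₀ and x̄.
σ₀² = 8.31² = 69.0561, σ² = 10.11² = 102.2121; σ² + n·σ₀² = 102.2121 + 8·69.0561 = 654.6609.
Posterior precision = 1/σ₀² + n/σ² = 1/69.0561 + 8/102.2121 = (σ² + n·σ₀²)/(σ₀²σ²) = 654.6609/(69.0561·102.2121); posterior variance σₙ² = σ₀²σ²/(σ² + n·σ₀²) = 69.0561·102.2121/654.6609 = 10.781718.
Posterior SD = √σₙ² = √(69.0561·102.2121/654.6609) = 3.2836.

3.2836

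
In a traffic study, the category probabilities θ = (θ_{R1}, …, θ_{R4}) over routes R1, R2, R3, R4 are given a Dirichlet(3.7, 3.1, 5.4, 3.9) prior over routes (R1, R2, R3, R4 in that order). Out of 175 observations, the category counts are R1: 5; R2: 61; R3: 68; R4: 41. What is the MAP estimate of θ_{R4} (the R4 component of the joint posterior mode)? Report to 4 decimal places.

0.2346

The Dirichlet prior is conjugate to the Multinomial likelihood: each posterior αⱼ = prior αⱼ + observed count nⱼ.
Posterior concentration: (8.7, 64.1, 73.4, 44.9), total = 191.1.
Joint mode component: (α_{R4}−1)/(Σα−K) = 43.9/187.1 = 0.2346.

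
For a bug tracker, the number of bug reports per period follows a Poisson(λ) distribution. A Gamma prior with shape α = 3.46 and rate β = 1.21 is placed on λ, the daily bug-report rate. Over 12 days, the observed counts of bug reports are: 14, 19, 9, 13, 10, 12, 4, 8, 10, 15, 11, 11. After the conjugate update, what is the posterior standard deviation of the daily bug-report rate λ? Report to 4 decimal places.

With a Gamma(shape α, rate β) prior, the Poisson likelihood is conjugate: the posterior is Gamma(α + ΣXᵢ, β + n).
Sum of counts S = 136 over n = 12 days.
Posterior: Gamma(α+S, β+n) = Gamma(3.46+136, 1.21+12) = Gamma(139.46, 13.21).
SD = √α/β = √139.46/13.21 = 0.8940.

0.8940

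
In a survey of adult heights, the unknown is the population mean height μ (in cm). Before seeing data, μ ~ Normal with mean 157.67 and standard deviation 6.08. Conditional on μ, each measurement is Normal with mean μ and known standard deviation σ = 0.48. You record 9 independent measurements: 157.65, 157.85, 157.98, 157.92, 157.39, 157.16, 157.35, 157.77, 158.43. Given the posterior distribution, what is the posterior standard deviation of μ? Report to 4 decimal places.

For Normal data with known variance σ², a Normal(μ₀, σ₀²) prior on μ is conjugate. Posterior precision = 1/σ₀² + n/σ²; posterior mean is the precision-weighted average of μ₀ and x̄.
σ₀² = 6.08² = 36.9664, σ² = 0.48² = 0.2304; σ² + n·σ₀² = 0.2304 + 9·36.9664 = 332.928.
Posterior precision = 1/σ₀² + n/σ² = 1/36.9664 + 9/0.2304 = (σ² + n·σ₀²)/(σ₀²σ²) = 332.928/(36.9664·0.2304); posterior variance σₙ² = σ₀²σ²/(σ² + n·σ₀²) = 36.9664·0.2304/332.928 = 0.025582.
Posterior SD = √σₙ² = √(36.9664·0.2304/332.928) = 0.1599.

0.1599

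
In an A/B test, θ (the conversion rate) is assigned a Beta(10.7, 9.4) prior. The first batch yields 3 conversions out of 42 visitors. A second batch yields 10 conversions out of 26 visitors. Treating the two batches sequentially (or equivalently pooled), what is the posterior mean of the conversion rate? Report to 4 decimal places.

0.2690

The Beta prior is conjugate to a Binomial/Bernoulli likelihood; the update adds successes to α and failures to β.
After batch 1: Beta(10.7+3, 9.4+39) = Beta(13.7, 48.4).
After batch 2: Beta(13.7+10, 48.4+16) = Beta(23.7, 64.4).
Posterior mean = α/(α+β) = 23.7/88.1 = 0.2690.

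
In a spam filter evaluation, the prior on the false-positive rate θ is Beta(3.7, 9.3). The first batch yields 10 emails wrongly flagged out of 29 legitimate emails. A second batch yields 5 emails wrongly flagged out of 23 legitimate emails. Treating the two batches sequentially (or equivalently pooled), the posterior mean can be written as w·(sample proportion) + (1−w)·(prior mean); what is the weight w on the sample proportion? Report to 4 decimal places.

The Beta prior is conjugate to a Binomial/Bernoulli likelihood; the update adds successes to α and failures to β.
Total number of legitimate emails: n = 29 + 23 = 52.
Posterior mean = (α₀+k)/(α₀+β₀+n) = [n/(α₀+β₀+n)]·(k/n) + [(α₀+β₀)/(α₀+β₀+n)]·α₀/(α₀+β₀), so only n and the prior enter the weight.
The weight on the data is w = n/(α₀+β₀+n) = 52/(3.7+9.3+52) = 52/65.0 = 0.8000.

0.8000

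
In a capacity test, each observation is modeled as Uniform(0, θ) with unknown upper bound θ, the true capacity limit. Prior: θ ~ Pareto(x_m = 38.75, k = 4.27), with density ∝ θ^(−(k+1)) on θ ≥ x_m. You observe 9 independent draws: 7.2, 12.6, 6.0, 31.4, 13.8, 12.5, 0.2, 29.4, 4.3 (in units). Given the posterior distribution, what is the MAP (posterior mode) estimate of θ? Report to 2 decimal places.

38.75

A Pareto(scale x_m, shape k) prior on the upper bound θ of Uniform(0, θ) is conjugate: posterior is Pareto(max(x_m, max xᵢ), k + n).
Sample maximum = 31.4; prior scale x_m = 38.75 → posterior scale = max = 38.75.
Posterior shape = 4.27 + 9 = 13.27.
The Pareto density is decreasing on [x_m, ∞), so the mode is x_m = 38.75.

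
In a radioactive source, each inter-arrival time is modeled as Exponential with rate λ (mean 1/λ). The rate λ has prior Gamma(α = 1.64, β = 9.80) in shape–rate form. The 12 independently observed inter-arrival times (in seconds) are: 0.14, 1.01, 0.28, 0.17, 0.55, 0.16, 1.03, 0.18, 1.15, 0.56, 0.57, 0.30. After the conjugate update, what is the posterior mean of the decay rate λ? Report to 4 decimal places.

0.8579

With a Gamma(shape α, rate β) prior on the exponential rate λ, the posterior after n observations with total T = Σxᵢ is Gamma(α+n, β+T).
Sum of observations T = 6.10 seconds; n = 12.
Posterior: Gamma(1.64+12, 9.80+6.10) = Gamma(13.64, 15.90).
Posterior mean of λ = α/β = 13.64/15.90 = 0.8579.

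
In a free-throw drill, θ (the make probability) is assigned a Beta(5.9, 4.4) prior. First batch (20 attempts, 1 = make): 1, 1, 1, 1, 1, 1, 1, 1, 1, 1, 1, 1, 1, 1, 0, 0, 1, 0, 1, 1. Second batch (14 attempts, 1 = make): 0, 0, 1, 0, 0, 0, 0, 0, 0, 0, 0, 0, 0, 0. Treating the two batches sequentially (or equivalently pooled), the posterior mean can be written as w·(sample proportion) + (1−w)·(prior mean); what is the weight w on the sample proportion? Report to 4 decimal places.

0.7675

The Beta prior is conjugate to a Binomial/Bernoulli likelihood; the update adds successes to α and failures to β.
Total number of attempts: n = 20 + 14 = 34.
Posterior mean = (α₀+k)/(α₀+β₀+n) = [n/(α₀+β₀+n)]·(k/n) + [(α₀+β₀)/(α₀+β₀+n)]·α₀/(α₀+β₀), so only n and the prior enter the weight.
The weight on the data is w = n/(α₀+β₀+n) = 34/(5.9+4.4+34) = 34/44.3 = 0.7675.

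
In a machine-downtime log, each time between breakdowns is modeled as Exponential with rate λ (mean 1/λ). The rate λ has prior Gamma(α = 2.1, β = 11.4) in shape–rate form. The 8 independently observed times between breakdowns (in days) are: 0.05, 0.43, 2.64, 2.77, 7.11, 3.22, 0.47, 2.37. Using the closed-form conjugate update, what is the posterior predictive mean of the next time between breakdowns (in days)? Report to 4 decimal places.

3.3473

With a Gamma(shape α, rate β) prior on the exponential rate λ, the posterior after n observations with total T = Σxᵢ is Gamma(α+n, β+T).
Sum of observations T = 19.06 days; n = 8.
Posterior: Gamma(2.1+8, 11.4+19.06) = Gamma(10.1, 30.46).
The predictive distribution for the next observation is Lomax; its mean is β/(α−1) = 30.46/9.1 = 3.3473.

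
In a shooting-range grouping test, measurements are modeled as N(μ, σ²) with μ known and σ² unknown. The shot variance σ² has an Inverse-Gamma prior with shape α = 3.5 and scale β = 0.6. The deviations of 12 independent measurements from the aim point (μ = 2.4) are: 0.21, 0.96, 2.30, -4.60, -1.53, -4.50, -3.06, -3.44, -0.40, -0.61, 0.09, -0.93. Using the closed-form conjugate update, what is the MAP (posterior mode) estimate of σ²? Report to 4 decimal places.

3.5147

With known mean μ and an Inverse-Gamma(α, β) prior on σ², the Normal likelihood is conjugate: posterior is Inv-Gamma(α + n/2, β + Σ(xᵢ−μ)²/2).
Σ(xᵢ−μ)² = (0.21)² + (0.96)² + (2.30)² + (-4.60)² + (-1.53)² + (-4.50)² + (-3.06)² + (-3.44)² + (-0.40)² + (-0.61)² + (0.09)² + (-0.93)² = 72.6089.
Posterior: Inv-Gamma(3.5 + 12/2, 0.6 + 72.6089/2) = Inv-Gamma(9.50, 36.90445).
Mode = β/(α+1) = 36.90445/10.50 = 3.5147.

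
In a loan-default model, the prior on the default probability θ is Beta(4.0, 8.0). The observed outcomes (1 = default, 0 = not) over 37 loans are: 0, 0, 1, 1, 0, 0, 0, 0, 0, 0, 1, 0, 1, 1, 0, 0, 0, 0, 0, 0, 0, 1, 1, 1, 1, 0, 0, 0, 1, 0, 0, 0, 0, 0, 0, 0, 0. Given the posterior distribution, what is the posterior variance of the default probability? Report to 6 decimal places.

0.004082

The Beta prior is conjugate to a Binomial/Bernoulli likelihood; the update adds successes to α and failures to β.
Posterior: Beta(α+k, β+n−k) = Beta(4.0+10, 8.0+27) = Beta(14.0, 35.0).
Var = αβ/((α+β)²(α+β+1)) = 14.0·35.0/(49.0²·50.0) = 0.004082.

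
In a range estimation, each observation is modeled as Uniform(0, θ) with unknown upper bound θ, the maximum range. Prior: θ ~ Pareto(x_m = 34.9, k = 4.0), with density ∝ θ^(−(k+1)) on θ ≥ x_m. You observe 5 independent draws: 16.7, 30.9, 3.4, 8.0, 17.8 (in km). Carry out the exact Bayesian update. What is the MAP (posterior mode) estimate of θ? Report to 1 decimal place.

34.9

A Pareto(scale x_m, shape k) prior on the upper bound θ of Uniform(0, θ) is conjugate: posterior is Pareto(max(x_m, max xᵢ), k + n).
Sample maximum = 30.9; prior scale x_m = 34.9 → posterior scale = max = 34.9.
Posterior shape = 4.0 + 5 = 9.0.
The Pareto density is decreasing on [x_m, ∞), so the mode is x_m = 34.9.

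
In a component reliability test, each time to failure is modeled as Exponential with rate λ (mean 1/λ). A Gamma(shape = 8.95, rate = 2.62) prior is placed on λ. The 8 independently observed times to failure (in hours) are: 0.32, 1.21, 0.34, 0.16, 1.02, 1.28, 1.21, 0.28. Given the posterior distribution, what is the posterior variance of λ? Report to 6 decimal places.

With a Gamma(shape α, rate β) prior on the exponential rate λ, the posterior after n observations with total T = Σxᵢ is Gamma(α+n, β+T).
Sum of observations T = 5.82 hours; n = 8.
Posterior: Gamma(8.95+8, 2.62+5.82) = Gamma(16.95, 8.44).
Var = α/β² = 0.237950.

0.237950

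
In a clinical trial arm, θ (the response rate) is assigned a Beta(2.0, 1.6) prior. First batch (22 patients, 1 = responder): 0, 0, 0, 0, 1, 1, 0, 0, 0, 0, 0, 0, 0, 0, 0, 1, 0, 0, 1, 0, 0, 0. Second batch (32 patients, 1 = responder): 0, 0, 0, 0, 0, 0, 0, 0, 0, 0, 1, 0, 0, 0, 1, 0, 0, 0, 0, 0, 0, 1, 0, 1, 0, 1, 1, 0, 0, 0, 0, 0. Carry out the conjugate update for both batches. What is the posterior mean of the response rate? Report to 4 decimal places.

The Beta prior is conjugate to a Binomial/Bernoulli likelihood; the update adds successes to α and failures to β.
After batch 1: Beta(2.0+4, 1.6+18) = Beta(6.0, 19.6).
After batch 2: Beta(6.0+6, 19.6+26) = Beta(12.0, 45.6).
Posterior mean = α/(α+β) = 12.0/57.6 = 0.2083.

0.2083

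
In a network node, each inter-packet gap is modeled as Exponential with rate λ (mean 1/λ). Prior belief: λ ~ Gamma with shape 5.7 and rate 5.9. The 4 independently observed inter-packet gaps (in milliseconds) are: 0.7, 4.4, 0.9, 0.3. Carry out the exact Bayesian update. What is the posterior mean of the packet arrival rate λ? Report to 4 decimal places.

0.7951

With a Gamma(shape α, rate β) prior on the exponential rate λ, the posterior after n observations with total T = Σxᵢ is Gamma(α+n, β+T).
Sum of observations T = 6.3 milliseconds; n = 4.
Posterior: Gamma(5.7+4, 5.9+6.3) = Gamma(9.7, 12.2).
Posterior mean of λ = α/β = 9.7/12.2 = 0.7951.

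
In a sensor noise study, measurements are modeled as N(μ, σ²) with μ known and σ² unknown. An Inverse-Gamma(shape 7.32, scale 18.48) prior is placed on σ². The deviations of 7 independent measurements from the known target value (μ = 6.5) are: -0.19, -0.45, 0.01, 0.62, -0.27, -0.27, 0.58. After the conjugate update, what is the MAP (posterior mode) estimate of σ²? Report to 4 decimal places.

With known mean μ and an Inverse-Gamma(α, β) prior on σ², the Normal likelihood is conjugate: posterior is Inv-Gamma(α + n/2, β + Σ(xᵢ−μ)²/2).
Σ(xᵢ−μ)² = (-0.19)² + (-0.45)² + (0.01)² + (0.62)² + (-0.27)² + (-0.27)² + (0.58)² = 1.1053.
Posterior: Inv-Gamma(7.32 + 7/2, 18.48 + 1.1053/2) = Inv-Gamma(10.82, 19.03265).
Mode = β/(α+1) = 19.03265/11.82 = 1.6102.

1.6102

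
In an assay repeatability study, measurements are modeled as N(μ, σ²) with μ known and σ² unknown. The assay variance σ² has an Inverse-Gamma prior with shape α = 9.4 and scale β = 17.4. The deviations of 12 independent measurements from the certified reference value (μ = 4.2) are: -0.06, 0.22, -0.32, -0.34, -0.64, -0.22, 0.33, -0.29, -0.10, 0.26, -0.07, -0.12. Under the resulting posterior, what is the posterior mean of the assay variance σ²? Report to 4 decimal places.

With known mean μ and an Inverse-Gamma(α, β) prior on σ², the Normal likelihood is conjugate: posterior is Inv-Gamma(α + n/2, β + Σ(xᵢ−μ)²/2).
Σ(xᵢ−μ)² = (-0.06)² + (0.22)² + (-0.32)² + (-0.34)² + (-0.64)² + (-0.22)² + (0.33)² + (-0.29)² + (-0.10)² + (0.26)² + (-0.07)² + (-0.12)² = 1.0179.
Posterior: Inv-Gamma(9.4 + 12/2, 17.4 + 1.0179/2) = Inv-Gamma(15.40, 17.90895).
E[σ²|data] = β/(α−1) = 17.90895/14.40 = 1.2437.

1.2437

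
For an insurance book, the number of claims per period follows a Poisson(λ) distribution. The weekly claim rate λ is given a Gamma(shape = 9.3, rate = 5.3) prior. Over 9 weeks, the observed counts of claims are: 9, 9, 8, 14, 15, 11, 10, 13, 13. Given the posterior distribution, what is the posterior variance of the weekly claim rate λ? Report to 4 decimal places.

0.5443

With a Gamma(shape α, rate β) prior, the Poisson likelihood is conjugate: the posterior is Gamma(α + ΣXᵢ, β + n).
Sum of counts S = 102 over n = 9 weeks.
Posterior: Gamma(α+S, β+n) = Gamma(9.3+102, 5.3+9) = Gamma(111.3, 14.3).
Var = α/β² = 111.3/14.3² = 0.5443.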